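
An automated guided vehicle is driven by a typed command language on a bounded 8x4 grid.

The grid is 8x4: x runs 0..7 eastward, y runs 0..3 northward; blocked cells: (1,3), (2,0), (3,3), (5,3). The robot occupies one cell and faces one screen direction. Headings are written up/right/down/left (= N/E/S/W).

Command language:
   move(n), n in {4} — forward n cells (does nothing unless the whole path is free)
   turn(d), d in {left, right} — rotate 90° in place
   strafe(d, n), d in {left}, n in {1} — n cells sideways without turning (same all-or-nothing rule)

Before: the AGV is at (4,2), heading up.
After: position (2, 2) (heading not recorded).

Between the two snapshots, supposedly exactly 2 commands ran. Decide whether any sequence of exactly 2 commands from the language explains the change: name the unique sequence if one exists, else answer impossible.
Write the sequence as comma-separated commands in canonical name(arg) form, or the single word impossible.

t0: at (4,2), heading up
step 1 (strafe(left, 1)): at (3,2), heading up
step 2 (strafe(left, 1)): at (2,2), heading up
no rival 2-sequence matches.

strafe(left, 1), strafe(left, 1)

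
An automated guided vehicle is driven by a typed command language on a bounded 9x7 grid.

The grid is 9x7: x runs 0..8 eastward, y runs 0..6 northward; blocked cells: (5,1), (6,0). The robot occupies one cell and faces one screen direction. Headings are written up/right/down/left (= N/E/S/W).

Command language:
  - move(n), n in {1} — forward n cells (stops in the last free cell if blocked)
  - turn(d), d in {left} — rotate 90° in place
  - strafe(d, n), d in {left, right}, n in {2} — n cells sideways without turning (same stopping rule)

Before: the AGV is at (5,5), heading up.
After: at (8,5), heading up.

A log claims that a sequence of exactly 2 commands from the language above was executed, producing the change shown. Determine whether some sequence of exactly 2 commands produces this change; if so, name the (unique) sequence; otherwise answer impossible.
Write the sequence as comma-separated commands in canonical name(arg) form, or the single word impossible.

strafe(right, 2), strafe(right, 2)

key: still facing N at the end — nothing in the sequence rotates
begin: at (5,5), heading up
1. strafe(right, 2) → at (7,5), heading up
2. strafe(right, 2) → at (8,5), heading up
no other 2-command option fits: unique.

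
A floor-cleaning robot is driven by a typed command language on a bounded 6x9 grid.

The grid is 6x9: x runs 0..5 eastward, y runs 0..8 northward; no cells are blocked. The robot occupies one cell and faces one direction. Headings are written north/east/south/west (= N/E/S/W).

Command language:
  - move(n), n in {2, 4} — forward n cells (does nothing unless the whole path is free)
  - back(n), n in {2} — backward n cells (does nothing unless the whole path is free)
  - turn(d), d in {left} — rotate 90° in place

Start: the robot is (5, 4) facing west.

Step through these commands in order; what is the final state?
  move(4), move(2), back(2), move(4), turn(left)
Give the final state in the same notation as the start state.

(3, 4) facing south

begin: (5, 4) facing west
[1] after move(4): (1, 4) facing west
[2] after move(2): (1, 4) facing west
[3] after back(2): (3, 4) facing west
[4] after move(4): (3, 4) facing west
[5] after turn(left): (3, 4) facing south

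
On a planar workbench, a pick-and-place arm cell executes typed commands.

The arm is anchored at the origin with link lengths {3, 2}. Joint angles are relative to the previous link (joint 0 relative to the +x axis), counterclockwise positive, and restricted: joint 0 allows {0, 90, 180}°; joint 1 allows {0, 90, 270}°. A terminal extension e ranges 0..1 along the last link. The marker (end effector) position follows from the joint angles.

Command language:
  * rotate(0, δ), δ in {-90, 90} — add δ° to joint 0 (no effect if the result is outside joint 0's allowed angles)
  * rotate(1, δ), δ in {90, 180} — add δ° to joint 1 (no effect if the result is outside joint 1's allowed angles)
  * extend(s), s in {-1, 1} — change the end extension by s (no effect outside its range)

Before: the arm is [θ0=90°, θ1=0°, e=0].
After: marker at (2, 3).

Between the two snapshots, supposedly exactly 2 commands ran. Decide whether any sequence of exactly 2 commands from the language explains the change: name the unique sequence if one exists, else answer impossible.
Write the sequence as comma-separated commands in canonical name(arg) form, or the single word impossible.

key: running rotate(1, 180) before rotate(1, 90) would end elsewhere — order is forced
start: [θ0=90°, θ1=0°, e=0]
t=1 rotate(1, 90) ⇒ [θ0=90°, θ1=90°, e=0]
t=2 rotate(1, 180) ⇒ [θ0=90°, θ1=270°, e=0]
uniquely the one of 36 2-step routes that fits.

rotate(1, 90), rotate(1, 180)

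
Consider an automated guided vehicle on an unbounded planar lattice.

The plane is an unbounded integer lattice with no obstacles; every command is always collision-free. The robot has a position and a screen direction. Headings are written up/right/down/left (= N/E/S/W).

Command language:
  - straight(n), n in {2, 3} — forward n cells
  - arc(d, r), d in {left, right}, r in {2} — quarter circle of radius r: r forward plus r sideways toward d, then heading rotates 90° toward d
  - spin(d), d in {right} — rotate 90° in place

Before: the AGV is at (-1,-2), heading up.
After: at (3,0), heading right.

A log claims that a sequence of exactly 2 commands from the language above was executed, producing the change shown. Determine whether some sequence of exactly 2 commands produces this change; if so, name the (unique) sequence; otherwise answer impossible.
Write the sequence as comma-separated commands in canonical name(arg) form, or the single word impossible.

arc(right, 2), straight(2)

key: cell and facing (now E) both changed — the 2 commands mix motion and turning
initial: at (-1,-2), heading up
1. arc(right, 2) → at (1,0), heading right
2. straight(2) → at (3,0), heading right
no other 2-command option fits: unique.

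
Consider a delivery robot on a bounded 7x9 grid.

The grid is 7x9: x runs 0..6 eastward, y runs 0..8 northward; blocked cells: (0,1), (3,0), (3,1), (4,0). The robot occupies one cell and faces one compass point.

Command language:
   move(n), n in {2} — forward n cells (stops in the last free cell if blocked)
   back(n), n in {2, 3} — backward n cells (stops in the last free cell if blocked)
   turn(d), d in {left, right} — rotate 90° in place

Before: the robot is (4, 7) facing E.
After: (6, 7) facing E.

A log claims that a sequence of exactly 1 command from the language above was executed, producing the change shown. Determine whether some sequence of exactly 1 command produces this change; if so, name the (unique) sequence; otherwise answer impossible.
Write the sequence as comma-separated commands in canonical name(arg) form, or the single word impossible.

key: heading stays E — the single command does not turn
from: (4, 7) facing E
[1] after move(2): (6, 7) facing E
uniquely the one of 5 1-step routes that fits.

move(2)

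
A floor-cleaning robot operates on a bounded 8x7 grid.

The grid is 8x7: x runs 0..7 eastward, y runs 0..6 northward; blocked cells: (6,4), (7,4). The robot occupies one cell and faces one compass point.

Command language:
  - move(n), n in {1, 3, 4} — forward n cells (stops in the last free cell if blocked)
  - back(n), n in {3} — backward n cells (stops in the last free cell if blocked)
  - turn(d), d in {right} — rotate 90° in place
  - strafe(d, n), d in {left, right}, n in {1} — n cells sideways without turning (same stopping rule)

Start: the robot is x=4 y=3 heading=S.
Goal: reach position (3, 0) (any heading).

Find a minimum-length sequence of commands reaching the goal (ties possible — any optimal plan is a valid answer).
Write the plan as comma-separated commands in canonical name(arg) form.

initial: x=4 y=3 heading=S
1. strafe(right, 1) → x=3 y=3 heading=S
2. move(4) → x=3 y=0 heading=S
nothing shorter than 2 reaches the goal.

strafe(right, 1), move(4)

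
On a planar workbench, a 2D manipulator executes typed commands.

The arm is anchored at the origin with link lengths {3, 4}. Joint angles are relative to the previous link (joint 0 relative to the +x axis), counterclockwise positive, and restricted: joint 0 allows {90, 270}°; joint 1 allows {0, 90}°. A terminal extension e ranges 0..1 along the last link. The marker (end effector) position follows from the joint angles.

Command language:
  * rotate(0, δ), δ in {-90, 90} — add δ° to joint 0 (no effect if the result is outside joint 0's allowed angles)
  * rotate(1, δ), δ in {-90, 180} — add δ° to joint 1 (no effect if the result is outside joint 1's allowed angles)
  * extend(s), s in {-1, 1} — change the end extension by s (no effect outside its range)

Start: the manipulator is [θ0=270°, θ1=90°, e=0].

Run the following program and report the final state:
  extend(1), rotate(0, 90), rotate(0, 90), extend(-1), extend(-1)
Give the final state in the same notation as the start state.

[θ0=270°, θ1=90°, e=0]

initial: [θ0=270°, θ1=90°, e=0]
t=1 extend(1) ⇒ [θ0=270°, θ1=90°, e=1]
t=2 rotate(0, 90) ⇒ [θ0=270°, θ1=90°, e=1]
t=3 rotate(0, 90) ⇒ [θ0=270°, θ1=90°, e=1]
t=4 extend(-1) ⇒ [θ0=270°, θ1=90°, e=0]
t=5 extend(-1) ⇒ [θ0=270°, θ1=90°, e=0]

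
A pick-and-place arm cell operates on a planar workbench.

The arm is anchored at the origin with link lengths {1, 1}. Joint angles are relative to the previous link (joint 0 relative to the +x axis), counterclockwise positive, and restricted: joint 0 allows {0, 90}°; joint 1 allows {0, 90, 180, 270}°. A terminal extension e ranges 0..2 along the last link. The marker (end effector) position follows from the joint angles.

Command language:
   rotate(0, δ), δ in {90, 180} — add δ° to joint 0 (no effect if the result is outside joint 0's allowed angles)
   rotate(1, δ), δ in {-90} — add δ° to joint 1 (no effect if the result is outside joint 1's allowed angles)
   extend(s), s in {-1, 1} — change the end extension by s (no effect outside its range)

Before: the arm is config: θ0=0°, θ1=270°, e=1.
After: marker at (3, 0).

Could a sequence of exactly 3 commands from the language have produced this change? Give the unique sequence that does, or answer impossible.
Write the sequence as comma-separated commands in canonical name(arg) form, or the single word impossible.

rotate(1, -90), rotate(1, -90), rotate(1, -90)

begin: config: θ0=0°, θ1=270°, e=1
[1] after rotate(1, -90): config: θ0=0°, θ1=180°, e=1
[2] after rotate(1, -90): config: θ0=0°, θ1=90°, e=1
[3] after rotate(1, -90): config: θ0=0°, θ1=0°, e=1
uniquely the one of 125 3-step routes that fits.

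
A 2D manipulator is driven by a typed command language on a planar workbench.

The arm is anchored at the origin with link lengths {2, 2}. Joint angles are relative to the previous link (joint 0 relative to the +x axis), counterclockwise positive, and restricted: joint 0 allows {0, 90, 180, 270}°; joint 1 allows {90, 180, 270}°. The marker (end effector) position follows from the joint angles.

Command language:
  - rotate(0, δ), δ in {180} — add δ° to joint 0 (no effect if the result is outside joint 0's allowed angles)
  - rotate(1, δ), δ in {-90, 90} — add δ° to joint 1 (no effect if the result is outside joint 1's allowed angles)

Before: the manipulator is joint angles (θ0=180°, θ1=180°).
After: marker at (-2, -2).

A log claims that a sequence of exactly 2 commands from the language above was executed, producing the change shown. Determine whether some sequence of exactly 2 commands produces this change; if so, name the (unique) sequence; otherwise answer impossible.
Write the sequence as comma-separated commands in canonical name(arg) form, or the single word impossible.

rotate(1, -90), rotate(1, -90)

initial: joint angles (θ0=180°, θ1=180°)
1. rotate(1, -90) → joint angles (θ0=180°, θ1=90°)
2. rotate(1, -90) → joint angles (θ0=180°, θ1=90°)
uniquely the one of 9 2-step routes that fits.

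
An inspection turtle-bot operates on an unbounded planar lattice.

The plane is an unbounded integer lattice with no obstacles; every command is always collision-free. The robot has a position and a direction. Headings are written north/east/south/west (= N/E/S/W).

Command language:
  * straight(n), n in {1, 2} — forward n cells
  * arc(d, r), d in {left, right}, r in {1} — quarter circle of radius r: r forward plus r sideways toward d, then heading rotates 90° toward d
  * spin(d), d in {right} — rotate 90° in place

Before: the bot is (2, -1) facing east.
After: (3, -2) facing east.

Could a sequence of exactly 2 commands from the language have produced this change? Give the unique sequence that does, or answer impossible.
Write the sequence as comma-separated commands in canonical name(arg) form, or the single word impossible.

key: running arc(left, 1) before spin(right) would end elsewhere — order is forced
from: (2, -1) facing east
1. spin(right) → (2, -1) facing south
2. arc(left, 1) → (3, -2) facing east
no other 2-command option fits: unique.

spin(right), arc(left, 1)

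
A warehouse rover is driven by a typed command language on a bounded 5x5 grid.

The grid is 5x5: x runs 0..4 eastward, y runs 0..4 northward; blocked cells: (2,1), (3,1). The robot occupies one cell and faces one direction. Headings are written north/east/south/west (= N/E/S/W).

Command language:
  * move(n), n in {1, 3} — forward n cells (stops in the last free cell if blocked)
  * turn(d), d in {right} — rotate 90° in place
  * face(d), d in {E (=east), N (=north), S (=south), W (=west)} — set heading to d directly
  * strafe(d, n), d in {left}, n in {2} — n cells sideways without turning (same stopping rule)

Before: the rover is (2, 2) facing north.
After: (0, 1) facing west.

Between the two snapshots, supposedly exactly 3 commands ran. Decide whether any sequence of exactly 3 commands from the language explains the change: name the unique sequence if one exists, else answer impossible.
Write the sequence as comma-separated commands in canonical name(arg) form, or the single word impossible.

all 512 sequences checked — none match.

impossible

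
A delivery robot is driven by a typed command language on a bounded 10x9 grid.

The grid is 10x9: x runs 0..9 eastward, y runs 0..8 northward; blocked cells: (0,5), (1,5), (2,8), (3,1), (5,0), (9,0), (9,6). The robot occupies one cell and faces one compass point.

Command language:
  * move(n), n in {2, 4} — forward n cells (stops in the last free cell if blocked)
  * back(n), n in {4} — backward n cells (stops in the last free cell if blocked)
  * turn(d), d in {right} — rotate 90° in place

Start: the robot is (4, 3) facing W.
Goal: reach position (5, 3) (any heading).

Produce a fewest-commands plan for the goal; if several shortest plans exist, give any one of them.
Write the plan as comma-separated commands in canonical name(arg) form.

back(4), back(4), move(4)

begin: (4, 3) facing W
step 1 (back(4)): (8, 3) facing W
step 2 (back(4)): (9, 3) facing W
step 3 (move(4)): (5, 3) facing W
shorter routes all fall short; 3 is best.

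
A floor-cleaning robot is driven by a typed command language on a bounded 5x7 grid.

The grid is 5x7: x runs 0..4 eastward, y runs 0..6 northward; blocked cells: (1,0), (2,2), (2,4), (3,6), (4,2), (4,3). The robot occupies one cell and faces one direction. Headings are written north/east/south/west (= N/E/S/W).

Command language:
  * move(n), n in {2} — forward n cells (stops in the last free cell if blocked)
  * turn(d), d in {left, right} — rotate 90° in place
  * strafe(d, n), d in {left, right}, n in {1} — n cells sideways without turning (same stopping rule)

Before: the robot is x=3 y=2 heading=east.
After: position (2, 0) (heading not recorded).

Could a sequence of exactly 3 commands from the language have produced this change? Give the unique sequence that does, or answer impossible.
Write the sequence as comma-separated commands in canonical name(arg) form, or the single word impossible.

turn(right), move(2), strafe(right, 1)

key: running strafe(right, 1) before turn(right) would end elsewhere — order is forced
from: x=3 y=2 heading=east
step 1 (turn(right)): x=3 y=2 heading=south
step 2 (move(2)): x=3 y=0 heading=south
step 3 (strafe(right, 1)): x=2 y=0 heading=south
uniquely the one of 125 3-step routes that fits.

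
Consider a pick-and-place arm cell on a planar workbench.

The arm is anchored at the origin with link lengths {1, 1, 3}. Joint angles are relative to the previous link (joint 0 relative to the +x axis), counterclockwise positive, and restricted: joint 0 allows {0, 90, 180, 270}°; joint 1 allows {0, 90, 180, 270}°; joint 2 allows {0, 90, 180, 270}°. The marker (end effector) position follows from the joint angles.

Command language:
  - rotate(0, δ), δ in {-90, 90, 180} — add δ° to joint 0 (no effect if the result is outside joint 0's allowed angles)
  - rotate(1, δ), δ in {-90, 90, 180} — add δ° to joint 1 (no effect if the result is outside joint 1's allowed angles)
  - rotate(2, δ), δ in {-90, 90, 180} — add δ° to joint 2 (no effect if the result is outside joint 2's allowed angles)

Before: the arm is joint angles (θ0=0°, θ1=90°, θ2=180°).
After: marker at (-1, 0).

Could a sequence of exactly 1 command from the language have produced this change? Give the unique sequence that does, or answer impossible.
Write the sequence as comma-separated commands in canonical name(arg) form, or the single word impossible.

initial: joint angles (θ0=0°, θ1=90°, θ2=180°)
1. rotate(1, -90) → joint angles (θ0=0°, θ1=0°, θ2=180°)
all 9 alternatives checked — unique.

rotate(1, -90)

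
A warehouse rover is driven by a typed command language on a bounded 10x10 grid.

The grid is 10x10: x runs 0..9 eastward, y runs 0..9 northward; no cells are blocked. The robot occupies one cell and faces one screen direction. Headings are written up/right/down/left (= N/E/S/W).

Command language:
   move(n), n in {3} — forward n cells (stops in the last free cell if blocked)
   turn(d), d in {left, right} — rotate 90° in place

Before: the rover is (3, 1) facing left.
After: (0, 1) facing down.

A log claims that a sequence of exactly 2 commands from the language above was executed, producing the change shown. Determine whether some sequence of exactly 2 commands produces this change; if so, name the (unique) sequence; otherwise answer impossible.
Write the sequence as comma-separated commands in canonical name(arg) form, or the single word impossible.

move(3), turn(left)

key: order matters: swapping move(3) and turn(left) lands elsewhere
begin: (3, 1) facing left
t=1 move(3) ⇒ (0, 1) facing left
t=2 turn(left) ⇒ (0, 1) facing down
all 9 alternatives checked — unique.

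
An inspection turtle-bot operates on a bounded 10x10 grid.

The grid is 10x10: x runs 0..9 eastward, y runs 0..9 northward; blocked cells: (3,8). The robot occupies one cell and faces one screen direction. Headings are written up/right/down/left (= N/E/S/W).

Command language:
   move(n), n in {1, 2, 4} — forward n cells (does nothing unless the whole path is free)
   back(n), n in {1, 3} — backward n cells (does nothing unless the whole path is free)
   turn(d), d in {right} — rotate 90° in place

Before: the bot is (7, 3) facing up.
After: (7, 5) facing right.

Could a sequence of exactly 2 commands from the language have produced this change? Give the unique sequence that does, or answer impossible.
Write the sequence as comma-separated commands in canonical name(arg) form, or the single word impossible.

key: position moved to (7,5) AND the heading swung to E — translation plus rotation needed
start: (7, 3) facing up
[1] after move(2): (7, 5) facing up
[2] after turn(right): (7, 5) facing right
no rival 2-sequence matches.

move(2), turn(right)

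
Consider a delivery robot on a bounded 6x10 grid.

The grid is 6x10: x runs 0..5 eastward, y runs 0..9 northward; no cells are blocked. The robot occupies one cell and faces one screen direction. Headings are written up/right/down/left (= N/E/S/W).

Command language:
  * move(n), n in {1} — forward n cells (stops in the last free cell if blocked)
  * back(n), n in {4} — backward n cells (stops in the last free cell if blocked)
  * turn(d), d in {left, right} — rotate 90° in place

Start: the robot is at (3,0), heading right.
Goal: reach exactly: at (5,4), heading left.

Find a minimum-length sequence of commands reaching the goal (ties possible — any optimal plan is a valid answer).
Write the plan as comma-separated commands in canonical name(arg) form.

start: at (3,0), heading right
1. turn(right) → at (3,0), heading down
2. back(4) → at (3,4), heading down
3. turn(right) → at (3,4), heading left
4. back(4) → at (5,4), heading left
shorter routes all fall short; 4 is best.

turn(right), back(4), turn(right), back(4)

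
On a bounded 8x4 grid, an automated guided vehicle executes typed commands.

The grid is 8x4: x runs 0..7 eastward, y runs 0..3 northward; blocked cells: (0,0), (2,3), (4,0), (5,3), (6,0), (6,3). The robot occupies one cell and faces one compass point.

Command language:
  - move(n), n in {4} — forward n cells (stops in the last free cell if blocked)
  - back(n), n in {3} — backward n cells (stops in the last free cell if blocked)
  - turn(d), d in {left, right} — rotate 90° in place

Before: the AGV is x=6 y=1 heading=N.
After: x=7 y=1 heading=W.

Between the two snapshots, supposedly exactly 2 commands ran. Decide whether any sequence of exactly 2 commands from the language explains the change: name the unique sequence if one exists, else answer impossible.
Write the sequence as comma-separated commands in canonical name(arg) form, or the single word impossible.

key: cell and facing (now W) both changed — the 2 commands mix motion and turning
begin: x=6 y=1 heading=N
t=1 turn(left) ⇒ x=6 y=1 heading=W
t=2 back(3) ⇒ x=7 y=1 heading=W
uniquely the one of 16 2-step routes that fits.

turn(left), back(3)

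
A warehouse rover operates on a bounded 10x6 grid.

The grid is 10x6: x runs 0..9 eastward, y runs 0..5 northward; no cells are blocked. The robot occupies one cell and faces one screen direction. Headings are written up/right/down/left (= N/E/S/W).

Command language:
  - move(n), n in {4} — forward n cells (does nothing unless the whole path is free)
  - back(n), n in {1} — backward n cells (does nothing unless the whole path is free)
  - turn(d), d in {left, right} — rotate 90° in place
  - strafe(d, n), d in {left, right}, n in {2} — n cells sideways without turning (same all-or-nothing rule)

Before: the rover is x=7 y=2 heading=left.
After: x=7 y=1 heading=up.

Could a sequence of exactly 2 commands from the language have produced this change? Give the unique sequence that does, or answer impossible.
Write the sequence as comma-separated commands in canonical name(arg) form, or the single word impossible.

key: order matters: swapping turn(right) and back(1) lands elsewhere
start: x=7 y=2 heading=left
[1] after turn(right): x=7 y=2 heading=up
[2] after back(1): x=7 y=1 heading=up
no other 2-command option fits: unique.

turn(right), back(1)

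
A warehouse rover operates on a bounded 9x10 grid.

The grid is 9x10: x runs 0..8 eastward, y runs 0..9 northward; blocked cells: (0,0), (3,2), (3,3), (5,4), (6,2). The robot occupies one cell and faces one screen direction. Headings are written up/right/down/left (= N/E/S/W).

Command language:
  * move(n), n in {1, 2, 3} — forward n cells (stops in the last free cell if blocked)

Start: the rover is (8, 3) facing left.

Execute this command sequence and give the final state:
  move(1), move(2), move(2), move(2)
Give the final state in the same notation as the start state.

(4, 3) facing left

t0: (8, 3) facing left
1. move(1) → (7, 3) facing left
2. move(2) → (5, 3) facing left
3. move(2) → (4, 3) facing left
4. move(2) → (4, 3) facing left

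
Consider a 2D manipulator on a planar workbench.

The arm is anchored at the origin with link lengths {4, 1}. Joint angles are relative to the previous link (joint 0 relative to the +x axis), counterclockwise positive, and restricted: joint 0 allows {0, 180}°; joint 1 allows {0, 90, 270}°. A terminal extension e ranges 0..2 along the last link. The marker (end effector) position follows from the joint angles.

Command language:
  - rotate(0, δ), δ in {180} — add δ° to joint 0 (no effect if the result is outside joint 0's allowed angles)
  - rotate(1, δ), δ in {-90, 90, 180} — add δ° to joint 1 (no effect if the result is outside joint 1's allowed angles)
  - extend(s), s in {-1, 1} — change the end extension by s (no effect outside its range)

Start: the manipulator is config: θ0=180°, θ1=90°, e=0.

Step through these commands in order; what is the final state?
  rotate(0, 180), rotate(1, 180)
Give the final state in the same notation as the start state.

begin: config: θ0=180°, θ1=90°, e=0
1. rotate(0, 180) → config: θ0=0°, θ1=90°, e=0
2. rotate(1, 180) → config: θ0=0°, θ1=270°, e=0

config: θ0=0°, θ1=270°, e=0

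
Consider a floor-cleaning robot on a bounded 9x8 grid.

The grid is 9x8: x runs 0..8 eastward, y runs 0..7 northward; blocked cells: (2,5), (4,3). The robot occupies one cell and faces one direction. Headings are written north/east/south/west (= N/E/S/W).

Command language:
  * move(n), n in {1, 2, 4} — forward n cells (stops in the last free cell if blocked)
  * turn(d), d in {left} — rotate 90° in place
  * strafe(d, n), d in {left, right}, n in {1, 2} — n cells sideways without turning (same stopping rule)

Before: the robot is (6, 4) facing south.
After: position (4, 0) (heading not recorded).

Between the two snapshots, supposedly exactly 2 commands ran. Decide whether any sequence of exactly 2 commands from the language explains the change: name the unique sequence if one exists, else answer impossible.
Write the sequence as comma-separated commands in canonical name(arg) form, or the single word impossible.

key: order matters: swapping move(4) and strafe(right, 2) lands elsewhere
begin: (6, 4) facing south
[1] after move(4): (6, 0) facing south
[2] after strafe(right, 2): (4, 0) facing south
no rival 2-sequence matches.

move(4), strafe(right, 2)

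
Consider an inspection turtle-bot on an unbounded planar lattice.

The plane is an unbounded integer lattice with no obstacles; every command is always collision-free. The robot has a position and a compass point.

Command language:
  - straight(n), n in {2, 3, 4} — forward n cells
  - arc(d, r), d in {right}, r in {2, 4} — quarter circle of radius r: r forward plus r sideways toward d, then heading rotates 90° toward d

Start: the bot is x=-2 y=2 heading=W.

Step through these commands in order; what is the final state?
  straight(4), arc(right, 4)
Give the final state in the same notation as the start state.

begin: x=-2 y=2 heading=W
1. straight(4) → x=-6 y=2 heading=W
2. arc(right, 4) → x=-10 y=6 heading=N

x=-10 y=6 heading=N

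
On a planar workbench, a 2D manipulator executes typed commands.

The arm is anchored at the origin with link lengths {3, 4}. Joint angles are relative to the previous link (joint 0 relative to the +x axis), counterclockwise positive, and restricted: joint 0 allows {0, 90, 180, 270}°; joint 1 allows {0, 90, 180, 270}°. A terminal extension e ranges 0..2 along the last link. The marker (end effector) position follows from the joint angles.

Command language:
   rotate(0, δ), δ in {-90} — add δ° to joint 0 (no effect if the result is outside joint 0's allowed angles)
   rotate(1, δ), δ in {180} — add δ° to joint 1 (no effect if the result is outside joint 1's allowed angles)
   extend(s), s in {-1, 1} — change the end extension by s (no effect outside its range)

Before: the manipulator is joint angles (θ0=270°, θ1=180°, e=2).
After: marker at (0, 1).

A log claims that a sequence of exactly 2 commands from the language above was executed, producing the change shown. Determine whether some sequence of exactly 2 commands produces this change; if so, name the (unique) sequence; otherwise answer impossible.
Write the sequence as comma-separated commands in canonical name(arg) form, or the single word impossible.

extend(-1), extend(-1)

t0: joint angles (θ0=270°, θ1=180°, e=2)
t=1 extend(-1) ⇒ joint angles (θ0=270°, θ1=180°, e=1)
t=2 extend(-1) ⇒ joint angles (θ0=270°, θ1=180°, e=0)
all 16 alternatives checked — unique.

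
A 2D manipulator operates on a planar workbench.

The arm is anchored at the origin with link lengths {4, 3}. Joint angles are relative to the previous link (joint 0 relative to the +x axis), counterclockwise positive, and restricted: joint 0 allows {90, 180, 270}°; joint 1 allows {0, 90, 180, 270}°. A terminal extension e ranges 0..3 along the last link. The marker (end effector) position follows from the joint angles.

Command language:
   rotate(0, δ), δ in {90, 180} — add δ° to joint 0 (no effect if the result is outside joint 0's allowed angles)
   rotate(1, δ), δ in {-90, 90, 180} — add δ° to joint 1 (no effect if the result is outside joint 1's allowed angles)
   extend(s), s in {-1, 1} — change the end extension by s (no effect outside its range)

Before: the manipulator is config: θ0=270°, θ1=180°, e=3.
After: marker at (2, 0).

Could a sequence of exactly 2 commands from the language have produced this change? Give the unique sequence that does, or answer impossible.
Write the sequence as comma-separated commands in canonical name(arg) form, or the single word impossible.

rotate(0, 180), rotate(0, 90)

key: order matters: swapping rotate(0, 180) and rotate(0, 90) lands elsewhere
start: config: θ0=270°, θ1=180°, e=3
t=1 rotate(0, 180) ⇒ config: θ0=90°, θ1=180°, e=3
t=2 rotate(0, 90) ⇒ config: θ0=180°, θ1=180°, e=3
no other 2-command option fits: unique.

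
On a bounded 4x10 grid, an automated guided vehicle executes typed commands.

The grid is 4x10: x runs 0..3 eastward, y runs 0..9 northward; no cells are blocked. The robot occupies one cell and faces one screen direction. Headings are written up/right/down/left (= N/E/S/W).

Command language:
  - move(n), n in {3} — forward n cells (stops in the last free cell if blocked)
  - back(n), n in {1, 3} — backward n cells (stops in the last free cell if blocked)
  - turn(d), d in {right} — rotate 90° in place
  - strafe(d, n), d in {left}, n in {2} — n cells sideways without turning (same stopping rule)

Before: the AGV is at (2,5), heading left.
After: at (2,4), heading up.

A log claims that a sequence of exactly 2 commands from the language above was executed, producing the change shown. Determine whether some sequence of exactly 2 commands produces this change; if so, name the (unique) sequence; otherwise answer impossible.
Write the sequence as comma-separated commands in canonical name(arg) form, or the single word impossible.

key: running back(1) before turn(right) would end elsewhere — order is forced
begin: at (2,5), heading left
step 1 (turn(right)): at (2,5), heading up
step 2 (back(1)): at (2,4), heading up
uniquely the one of 25 2-step routes that fits.

turn(right), back(1)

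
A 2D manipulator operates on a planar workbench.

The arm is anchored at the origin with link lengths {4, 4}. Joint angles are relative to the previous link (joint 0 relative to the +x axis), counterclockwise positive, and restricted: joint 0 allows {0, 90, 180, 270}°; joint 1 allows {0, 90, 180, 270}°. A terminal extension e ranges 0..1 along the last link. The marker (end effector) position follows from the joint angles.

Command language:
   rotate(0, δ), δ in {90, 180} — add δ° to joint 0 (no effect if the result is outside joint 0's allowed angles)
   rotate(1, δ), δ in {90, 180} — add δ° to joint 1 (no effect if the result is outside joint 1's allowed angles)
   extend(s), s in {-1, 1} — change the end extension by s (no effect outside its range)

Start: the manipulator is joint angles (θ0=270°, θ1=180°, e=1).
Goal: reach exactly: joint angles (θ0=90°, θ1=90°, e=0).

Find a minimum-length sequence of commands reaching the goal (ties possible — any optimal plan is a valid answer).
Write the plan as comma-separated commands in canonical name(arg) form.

rotate(0, 180), extend(-1), rotate(1, 90), rotate(1, 180)

start: joint angles (θ0=270°, θ1=180°, e=1)
step 1 (rotate(0, 180)): joint angles (θ0=90°, θ1=180°, e=1)
step 2 (extend(-1)): joint angles (θ0=90°, θ1=180°, e=0)
step 3 (rotate(1, 90)): joint angles (θ0=90°, θ1=270°, e=0)
step 4 (rotate(1, 180)): joint angles (θ0=90°, θ1=90°, e=0)
minimal: 4 command(s), checked below 4.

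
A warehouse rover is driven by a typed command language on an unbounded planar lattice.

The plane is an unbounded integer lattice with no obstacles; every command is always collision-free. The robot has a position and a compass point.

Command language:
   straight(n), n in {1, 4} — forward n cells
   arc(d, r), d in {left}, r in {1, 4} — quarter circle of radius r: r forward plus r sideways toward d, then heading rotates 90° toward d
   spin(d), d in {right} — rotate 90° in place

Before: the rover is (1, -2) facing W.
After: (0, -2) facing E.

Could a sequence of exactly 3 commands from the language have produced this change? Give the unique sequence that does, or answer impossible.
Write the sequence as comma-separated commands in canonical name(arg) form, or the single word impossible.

key: running spin(right) before straight(1) would end elsewhere — order is forced
begin: (1, -2) facing W
step 1 (straight(1)): (0, -2) facing W
step 2 (spin(right)): (0, -2) facing N
step 3 (spin(right)): (0, -2) facing E
no other 3-command option fits: unique.

straight(1), spin(right), spin(right)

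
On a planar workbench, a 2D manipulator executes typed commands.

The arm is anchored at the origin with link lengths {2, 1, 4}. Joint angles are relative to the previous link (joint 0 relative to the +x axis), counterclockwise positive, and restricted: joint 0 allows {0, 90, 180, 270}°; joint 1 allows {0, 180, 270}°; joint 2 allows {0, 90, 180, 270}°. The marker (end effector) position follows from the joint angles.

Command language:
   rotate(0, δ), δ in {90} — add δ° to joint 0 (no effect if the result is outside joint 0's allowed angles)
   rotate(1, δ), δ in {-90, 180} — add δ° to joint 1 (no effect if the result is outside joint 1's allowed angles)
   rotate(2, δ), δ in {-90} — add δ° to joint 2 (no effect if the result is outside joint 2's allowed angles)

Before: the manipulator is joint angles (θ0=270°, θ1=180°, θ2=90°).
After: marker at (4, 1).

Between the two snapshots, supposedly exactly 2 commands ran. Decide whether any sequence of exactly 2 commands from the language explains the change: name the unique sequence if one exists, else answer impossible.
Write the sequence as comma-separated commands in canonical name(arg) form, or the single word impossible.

rotate(0, 90), rotate(0, 90)

begin: joint angles (θ0=270°, θ1=180°, θ2=90°)
t=1 rotate(0, 90) ⇒ joint angles (θ0=0°, θ1=180°, θ2=90°)
t=2 rotate(0, 90) ⇒ joint angles (θ0=90°, θ1=180°, θ2=90°)
no other 2-command option fits: unique.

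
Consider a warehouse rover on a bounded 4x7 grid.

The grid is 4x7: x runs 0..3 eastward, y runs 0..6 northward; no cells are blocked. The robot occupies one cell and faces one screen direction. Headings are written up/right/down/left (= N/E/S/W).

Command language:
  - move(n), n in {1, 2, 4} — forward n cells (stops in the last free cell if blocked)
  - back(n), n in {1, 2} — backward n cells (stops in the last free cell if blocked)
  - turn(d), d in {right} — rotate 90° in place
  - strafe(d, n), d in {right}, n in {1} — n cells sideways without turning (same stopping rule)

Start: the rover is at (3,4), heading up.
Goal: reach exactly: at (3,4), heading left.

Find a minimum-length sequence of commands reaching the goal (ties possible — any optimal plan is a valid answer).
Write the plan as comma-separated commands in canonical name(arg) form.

initial: at (3,4), heading up
t=1 turn(right) ⇒ at (3,4), heading right
t=2 turn(right) ⇒ at (3,4), heading down
t=3 turn(right) ⇒ at (3,4), heading left
no 2-step plan works, so 3 is optimal.

turn(right), turn(right), turn(right)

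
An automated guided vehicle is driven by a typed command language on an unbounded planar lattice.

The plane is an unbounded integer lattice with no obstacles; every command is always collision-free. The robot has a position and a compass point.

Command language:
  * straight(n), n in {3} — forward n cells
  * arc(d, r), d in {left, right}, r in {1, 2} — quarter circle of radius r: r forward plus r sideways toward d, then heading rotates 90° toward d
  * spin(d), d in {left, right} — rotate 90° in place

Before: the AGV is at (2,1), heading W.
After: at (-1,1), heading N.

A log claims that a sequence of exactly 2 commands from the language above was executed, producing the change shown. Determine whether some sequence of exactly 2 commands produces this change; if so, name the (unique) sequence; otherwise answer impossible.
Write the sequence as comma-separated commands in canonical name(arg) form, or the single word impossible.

key: order matters: swapping straight(3) and spin(right) lands elsewhere
from: at (2,1), heading W
step 1 (straight(3)): at (-1,1), heading W
step 2 (spin(right)): at (-1,1), heading N
no other 2-command option fits: unique.

straight(3), spin(right)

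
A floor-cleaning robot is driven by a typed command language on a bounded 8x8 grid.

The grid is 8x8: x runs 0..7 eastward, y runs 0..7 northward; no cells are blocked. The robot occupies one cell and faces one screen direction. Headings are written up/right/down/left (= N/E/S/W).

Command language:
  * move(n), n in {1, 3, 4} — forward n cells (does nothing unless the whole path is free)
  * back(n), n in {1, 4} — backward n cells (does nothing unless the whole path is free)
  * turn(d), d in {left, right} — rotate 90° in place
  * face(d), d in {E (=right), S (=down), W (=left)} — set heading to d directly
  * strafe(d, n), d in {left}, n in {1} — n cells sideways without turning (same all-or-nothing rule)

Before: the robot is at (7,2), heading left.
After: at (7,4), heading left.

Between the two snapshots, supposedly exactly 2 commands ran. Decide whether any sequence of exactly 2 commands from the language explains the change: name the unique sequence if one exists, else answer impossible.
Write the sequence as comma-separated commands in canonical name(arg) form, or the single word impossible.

checked all 2-command options: none fits.

impossible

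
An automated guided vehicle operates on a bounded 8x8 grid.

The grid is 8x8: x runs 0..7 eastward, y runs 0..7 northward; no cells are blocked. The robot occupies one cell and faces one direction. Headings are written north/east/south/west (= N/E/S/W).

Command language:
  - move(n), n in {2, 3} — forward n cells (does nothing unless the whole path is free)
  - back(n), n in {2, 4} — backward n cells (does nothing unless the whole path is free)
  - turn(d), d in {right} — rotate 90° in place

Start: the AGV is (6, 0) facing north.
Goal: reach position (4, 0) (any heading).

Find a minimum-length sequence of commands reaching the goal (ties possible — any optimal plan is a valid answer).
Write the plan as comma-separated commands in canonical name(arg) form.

t0: (6, 0) facing north
t=1 turn(right) ⇒ (6, 0) facing east
t=2 back(2) ⇒ (4, 0) facing east
shorter routes all fall short; 2 is best.

turn(right), back(2)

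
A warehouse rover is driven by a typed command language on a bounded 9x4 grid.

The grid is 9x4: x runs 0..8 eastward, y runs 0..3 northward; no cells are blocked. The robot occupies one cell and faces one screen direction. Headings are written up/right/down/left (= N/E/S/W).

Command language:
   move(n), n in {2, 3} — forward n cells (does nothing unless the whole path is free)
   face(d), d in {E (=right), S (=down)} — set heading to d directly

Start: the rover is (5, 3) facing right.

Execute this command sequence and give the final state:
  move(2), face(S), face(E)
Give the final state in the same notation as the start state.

from: (5, 3) facing right
step 1 (move(2)): (7, 3) facing right
step 2 (face(S)): (7, 3) facing down
step 3 (face(E)): (7, 3) facing right

(7, 3) facing right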